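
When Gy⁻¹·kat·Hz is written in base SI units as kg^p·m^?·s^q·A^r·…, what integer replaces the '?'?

Gy = J/kg (absorbed dose = energy per mass),
    = m²·s⁻².
So Gy⁻¹ = m⁻²·s².
kat = mol/s = s⁻¹·mol (catalytic activity).
Hz = 1/s = s⁻¹ (frequency is cycles per second).
Combining: Gy⁻¹·kat·Hz = (m⁻²·s²) · (s⁻¹·mol) · s⁻¹ = m⁻²·mol.
The exponent of m is -2.

-2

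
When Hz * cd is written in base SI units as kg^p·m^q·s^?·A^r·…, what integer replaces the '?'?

-1

Hz = s⁻¹.
Combining: Hz·cd = s⁻¹ · cd = s⁻¹·cd.
The exponent of s is -1.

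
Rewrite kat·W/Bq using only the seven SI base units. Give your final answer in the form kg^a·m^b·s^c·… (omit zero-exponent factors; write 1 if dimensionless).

kat = mol/s = s⁻¹·mol (catalytic activity).
Bq = 1/s = s⁻¹ (activity is decays per second).
So Bq⁻¹ = s.
W = J/s (power = energy per time),
    = kg·m²·s⁻³.
Combining: kat·Bq⁻¹·W = (s⁻¹·mol) · s · (kg·m²·s⁻³) = kg·m²·s⁻³·mol.

kg·m²·s⁻³·mol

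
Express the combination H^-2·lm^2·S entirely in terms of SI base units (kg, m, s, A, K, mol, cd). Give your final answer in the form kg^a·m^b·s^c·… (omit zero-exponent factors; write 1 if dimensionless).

H = Wb/A (inductance = flux per current),
    = kg·m²·s⁻²·A⁻².
So H⁻² = kg⁻²·m⁻⁴·s⁴·A⁴.
lm = cd·sr = cd (luminous flux; sr is dimensionless).
So lm² = cd².
S = 1/Ω (conductance is reciprocal resistance),
    = kg⁻¹·m⁻²·s³·A².
Combining: H⁻²·lm²·S = (kg⁻²·m⁻⁴·s⁴·A⁴) · cd² · (kg⁻¹·m⁻²·s³·A²) = kg⁻³·m⁻⁶·s⁷·A⁶·cd².

kg⁻³·m⁻⁶·s⁷·A⁶·cd²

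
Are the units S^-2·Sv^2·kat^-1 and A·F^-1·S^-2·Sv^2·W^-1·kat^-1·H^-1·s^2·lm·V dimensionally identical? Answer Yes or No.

No

Left side:
  S = 1/Ω (conductance is reciprocal resistance),
      = kg⁻¹·m⁻²·s³·A².
  So S⁻² = kg²·m⁴·s⁻⁶·A⁻⁴.
  Sv = J/kg (equivalent dose = energy per mass),
      = m²·s⁻².
  So Sv² = m⁴·s⁻⁴.
  kat = mol/s = s⁻¹·mol (catalytic activity).
  So kat⁻¹ = s·mol⁻¹.
  Combining: S⁻²·Sv²·kat⁻¹ = (kg²·m⁴·s⁻⁶·A⁻⁴) · (m⁴·s⁻⁴) · (s·mol⁻¹) = kg²·m⁸·s⁻⁹·A⁻⁴·mol⁻¹.
Right side:
  F = kg⁻¹·m⁻²·s⁴·A².
  So F⁻¹ = kg·m²·s⁻⁴·A⁻².
  S = kg⁻¹·m⁻²·s³·A².
  So S⁻² = kg²·m⁴·s⁻⁶·A⁻⁴.
  Sv = m²·s⁻².
  So Sv² = m⁴·s⁻⁴.
  W = kg·m²·s⁻³.
  So W⁻¹ = kg⁻¹·m⁻²·s³.
  kat = s⁻¹·mol.
  So kat⁻¹ = s·mol⁻¹.
  H = kg·m²·s⁻²·A⁻².
  So H⁻¹ = kg⁻¹·m⁻²·s²·A².
  lm = cd.
  V = kg·m²·s⁻³·A⁻¹.
  Combining: A·F⁻¹·S⁻²·Sv²·W⁻¹·kat⁻¹·H⁻¹·s²·lm·V = A · (kg·m²·s⁻⁴·A⁻²) · (kg²·m⁴·s⁻⁶·A⁻⁴) · (m⁴·s⁻⁴) · (kg⁻¹·m⁻²·s³) · (s·mol⁻¹) · (kg⁻¹·m⁻²·s²·A²) · s² · cd · (kg·m²·s⁻³·A⁻¹) = kg²·m⁸·s⁻⁹·A⁻⁴·mol⁻¹·cd.
Left is kg²·m⁸·s⁻⁹·A⁻⁴·mol⁻¹; right is kg²·m⁸·s⁻⁹·A⁻⁴·mol⁻¹·cd — different.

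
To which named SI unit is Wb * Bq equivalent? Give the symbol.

V

Wb = V·s (flux: a volt is a weber per second),
    = kg·m²·s⁻²·A⁻¹.
Bq = 1/s = s⁻¹ (activity is decays per second).
Combining: Wb·Bq = (kg·m²·s⁻²·A⁻¹) · s⁻¹ = kg·m²·s⁻³·A⁻¹.
kg·m²·s⁻³·A⁻¹ is the base-SI form of the volt.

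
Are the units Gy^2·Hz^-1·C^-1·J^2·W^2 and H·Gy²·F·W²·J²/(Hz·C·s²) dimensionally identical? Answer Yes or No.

Yes

Left side:
  Gy = J/kg (absorbed dose = energy per mass),
      = m²·s⁻².
  So Gy² = m⁴·s⁻⁴.
  Hz = 1/s = s⁻¹ (frequency is cycles per second).
  So Hz⁻¹ = s.
  C = A·s = s·A (charge = current × time).
  So C⁻¹ = s⁻¹·A⁻¹.
  J = N·m (work = force × distance),
      = kg·m²·s⁻².
  So J² = kg²·m⁴·s⁻⁴.
  W = J/s (power = energy per time),
      = kg·m²·s⁻³.
  So W² = kg²·m⁴·s⁻⁶.
  Combining: Gy²·Hz⁻¹·C⁻¹·J²·W² = (m⁴·s⁻⁴) · s · (s⁻¹·A⁻¹) · (kg²·m⁴·s⁻⁴) · (kg²·m⁴·s⁻⁶) = kg⁴·m¹²·s⁻¹⁴·A⁻¹.
Right side:
  H = Wb/A (inductance = flux per current),
      = kg·m²·s⁻²·A⁻².
  Hz = 1/s = s⁻¹ (frequency is cycles per second).
  So Hz⁻¹ = s.
  Gy = J/kg (absorbed dose = energy per mass),
      = m²·s⁻².
  So Gy² = m⁴·s⁻⁴.
  F = C/V (capacitance = charge per voltage),
      = A·s/(kg·m²·s⁻³·A⁻¹) (substituting C and V),
      = kg⁻¹·m⁻²·s⁴·A².
  C = A·s = s·A (charge = current × time).
  So C⁻¹ = s⁻¹·A⁻¹.
  W = J/s (power = energy per time),
      = kg·m²·s⁻³.
  So W² = kg²·m⁴·s⁻⁶.
  J = N·m (work = force × distance),
      = kg·m²·s⁻².
  So J² = kg²·m⁴·s⁻⁴.
  Combining: H·Hz⁻¹·Gy²·F·C⁻¹·W²·s⁻²·J² = (kg·m²·s⁻²·A⁻²) · s · (m⁴·s⁻⁴) · (kg⁻¹·m⁻²·s⁴·A²) · (s⁻¹·A⁻¹) · (kg²·m⁴·s⁻⁶) · s⁻² · (kg²·m⁴·s⁻⁴) = kg⁴·m¹²·s⁻¹⁴·A⁻¹.
Both reduce to kg⁴·m¹²·s⁻¹⁴·A⁻¹.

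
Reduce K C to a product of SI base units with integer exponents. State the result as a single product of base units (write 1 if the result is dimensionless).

s·A·K

C = A·s = s·A (charge = current × time).
Combining: K·C = K · (s·A) = s·A·K.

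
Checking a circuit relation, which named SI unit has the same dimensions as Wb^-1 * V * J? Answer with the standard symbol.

W

Wb = V·s (flux: a volt is a weber per second),
    = kg·m²·s⁻²·A⁻¹.
So Wb⁻¹ = kg⁻¹·m⁻²·s²·A.
V = W/A (potential = power per current),
    = kg·m²·s⁻³·A⁻¹.
J = N·m (work = force × distance),
    = kg·m²·s⁻².
Combining: Wb⁻¹·V·J = (kg⁻¹·m⁻²·s²·A) · (kg·m²·s⁻³·A⁻¹) · (kg·m²·s⁻²) = kg·m²·s⁻³.
kg·m²·s⁻³ is the base-SI form of the watt.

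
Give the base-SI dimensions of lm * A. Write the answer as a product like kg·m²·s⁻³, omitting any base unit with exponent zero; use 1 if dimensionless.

lm = cd.
Combining: lm·A = cd · A = A·cd.

A·cd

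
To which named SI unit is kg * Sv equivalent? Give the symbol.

Sv = m²·s⁻².
Combining: kg·Sv = kg · (m²·s⁻²) = kg·m²·s⁻².
kg·m²·s⁻² is the base-SI form of the joule.

J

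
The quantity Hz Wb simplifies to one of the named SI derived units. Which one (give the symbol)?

V

Hz = 1/s = s⁻¹ (frequency is cycles per second).
Wb = V·s (flux: a volt is a weber per second),
    = kg·m²·s⁻²·A⁻¹.
Combining: Hz·Wb = s⁻¹ · (kg·m²·s⁻²·A⁻¹) = kg·m²·s⁻³·A⁻¹.
kg·m²·s⁻³·A⁻¹ is the base-SI form of the volt.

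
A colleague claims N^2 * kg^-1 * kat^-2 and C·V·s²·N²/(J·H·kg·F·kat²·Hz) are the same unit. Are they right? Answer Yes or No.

No

Left side:
  N = kg·m/s² = kg·m·s⁻² (force = mass × acceleration).
  So N² = kg²·m²·s⁻⁴.
  kat = mol/s = s⁻¹·mol (catalytic activity).
  So kat⁻² = s²·mol⁻².
  Combining: N²·kg⁻¹·kat⁻² = (kg²·m²·s⁻⁴) · kg⁻¹ · (s²·mol⁻²) = kg·m²·s⁻²·mol⁻².
Right side:
  C = s·A.
  J = kg·m²·s⁻².
  So J⁻¹ = kg⁻¹·m⁻²·s².
  H = kg·m²·s⁻²·A⁻².
  So H⁻¹ = kg⁻¹·m⁻²·s²·A².
  V = kg·m²·s⁻³·A⁻¹.
  F = kg⁻¹·m⁻²·s⁴·A².
  So F⁻¹ = kg·m²·s⁻⁴·A⁻².
  N = kg·m·s⁻².
  So N² = kg²·m²·s⁻⁴.
  kat = s⁻¹·mol.
  So kat⁻² = s²·mol⁻².
  Hz = s⁻¹.
  So Hz⁻¹ = s.
  Combining: C·J⁻¹·H⁻¹·kg⁻¹·V·s²·F⁻¹·N²·kat⁻²·Hz⁻¹ = (s·A) · (kg⁻¹·m⁻²·s²) · (kg⁻¹·m⁻²·s²·A²) · kg⁻¹ · (kg·m²·s⁻³·A⁻¹) · s² · (kg·m²·s⁻⁴·A⁻²) · (kg²·m²·s⁻⁴) · (s²·mol⁻²) · s = kg·m²·s⁻¹·mol⁻².
Left is kg·m²·s⁻²·mol⁻²; right is kg·m²·s⁻¹·mol⁻² — different.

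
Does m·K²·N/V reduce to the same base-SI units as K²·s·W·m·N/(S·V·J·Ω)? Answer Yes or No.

Yes

Left side:
  V = W/A (potential = power per current),
      = kg·m²·s⁻³·A⁻¹.
  So V⁻¹ = kg⁻¹·m⁻²·s³·A.
  N = kg·m/s² = kg·m·s⁻² (force = mass × acceleration).
  Combining: m·K²·V⁻¹·N = m · K² · (kg⁻¹·m⁻²·s³·A) · (kg·m·s⁻²) = s·A·K².
Right side:
  S = kg⁻¹·m⁻²·s³·A².
  So S⁻¹ = kg·m²·s⁻³·A⁻².
  W = kg·m²·s⁻³.
  N = kg·m·s⁻².
  V = kg·m²·s⁻³·A⁻¹.
  So V⁻¹ = kg⁻¹·m⁻²·s³·A.
  J = kg·m²·s⁻².
  So J⁻¹ = kg⁻¹·m⁻²·s².
  Ω = kg·m²·s⁻³·A⁻².
  So Ω⁻¹ = kg⁻¹·m⁻²·s³·A².
  Combining: K²·S⁻¹·s·W·m·N·V⁻¹·J⁻¹·Ω⁻¹ = K² · (kg·m²·s⁻³·A⁻²) · s · (kg·m²·s⁻³) · m · (kg·m·s⁻²) · (kg⁻¹·m⁻²·s³·A) · (kg⁻¹·m⁻²·s²) · (kg⁻¹·m⁻²·s³·A²) = s·A·K².
Both reduce to s·A·K².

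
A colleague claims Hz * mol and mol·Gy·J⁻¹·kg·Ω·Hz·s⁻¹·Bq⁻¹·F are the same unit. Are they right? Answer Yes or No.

No

Left side:
  Hz = 1/s = s⁻¹ (frequency is cycles per second).
  Combining: Hz·mol = s⁻¹ · mol = s⁻¹·mol.
Right side:
  Gy = J/kg (absorbed dose = energy per mass),
      = m²·s⁻².
  J = N·m (work = force × distance),
      = kg·m²·s⁻².
  So J⁻¹ = kg⁻¹·m⁻²·s².
  Ω = V/A (resistance = voltage per current),
      = kg·m²·s⁻³·A⁻².
  Hz = 1/s = s⁻¹ (frequency is cycles per second).
  Bq = 1/s = s⁻¹ (activity is decays per second).
  So Bq⁻¹ = s.
  F = C/V (capacitance = charge per voltage),
      = A·s/(kg·m²·s⁻³·A⁻¹) (substituting C and V),
      = kg⁻¹·m⁻²·s⁴·A².
  Combining: mol·Gy·J⁻¹·kg·Ω·Hz·s⁻¹·Bq⁻¹·F = mol · (m²·s⁻²) · (kg⁻¹·m⁻²·s²) · kg · (kg·m²·s⁻³·A⁻²) · s⁻¹ · s⁻¹ · s · (kg⁻¹·m⁻²·s⁴·A²) = mol.
Left is s⁻¹·mol; right is mol — different.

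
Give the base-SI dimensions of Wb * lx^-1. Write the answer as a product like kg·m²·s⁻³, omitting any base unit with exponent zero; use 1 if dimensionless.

Wb = V·s (flux: a volt is a weber per second),
    = kg·m²·s⁻²·A⁻¹.
lx = lm/m² (illuminance = luminous flux per area),
    = m⁻²·cd.
So lx⁻¹ = m²·cd⁻¹.
Combining: Wb·lx⁻¹ = (kg·m²·s⁻²·A⁻¹) · (m²·cd⁻¹) = kg·m⁴·s⁻²·A⁻¹·cd⁻¹.

kg·m⁴·s⁻²·A⁻¹·cd⁻¹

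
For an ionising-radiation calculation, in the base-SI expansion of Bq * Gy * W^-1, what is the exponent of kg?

-1

Bq = 1/s = s⁻¹ (activity is decays per second).
Gy = J/kg (absorbed dose = energy per mass),
    = m²·s⁻².
W = J/s (power = energy per time),
    = kg·m²·s⁻³.
So W⁻¹ = kg⁻¹·m⁻²·s³.
Combining: Bq·Gy·W⁻¹ = s⁻¹ · (m²·s⁻²) · (kg⁻¹·m⁻²·s³) = kg⁻¹.
The exponent of kg is -1.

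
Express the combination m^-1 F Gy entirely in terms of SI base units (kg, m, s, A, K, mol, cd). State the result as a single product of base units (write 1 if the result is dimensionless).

kg⁻¹·m⁻¹·s²·A²

F = C/V (capacitance = charge per voltage),
    = A·s/(kg·m²·s⁻³·A⁻¹) (substituting C and V),
    = kg⁻¹·m⁻²·s⁴·A².
Gy = J/kg (absorbed dose = energy per mass),
    = m²·s⁻².
Combining: m⁻¹·F·Gy = m⁻¹ · (kg⁻¹·m⁻²·s⁴·A²) · (m²·s⁻²) = kg⁻¹·m⁻¹·s²·A².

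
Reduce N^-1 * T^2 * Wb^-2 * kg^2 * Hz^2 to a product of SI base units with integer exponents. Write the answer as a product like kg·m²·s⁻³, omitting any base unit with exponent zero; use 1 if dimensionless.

N = kg·m/s² = kg·m·s⁻² (force = mass × acceleration).
So N⁻¹ = kg⁻¹·m⁻¹·s².
T = Wb/m² (flux density = flux per area),
    = kg·s⁻²·A⁻¹.
So T² = kg²·s⁻⁴·A⁻².
Wb = V·s (flux: a volt is a weber per second),
    = kg·m²·s⁻²·A⁻¹.
So Wb⁻² = kg⁻²·m⁻⁴·s⁴·A².
Hz = 1/s = s⁻¹ (frequency is cycles per second).
So Hz² = s⁻².
Combining: N⁻¹·T²·Wb⁻²·kg²·Hz² = (kg⁻¹·m⁻¹·s²) · (kg²·s⁻⁴·A⁻²) · (kg⁻²·m⁻⁴·s⁴·A²) · kg² · s⁻² = kg·m⁻⁵.

kg·m⁻⁵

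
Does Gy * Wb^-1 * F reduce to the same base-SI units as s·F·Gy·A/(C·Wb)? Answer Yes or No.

Yes

Left side:
  Gy = J/kg (absorbed dose = energy per mass),
      = m²·s⁻².
  Wb = V·s (flux: a volt is a weber per second),
      = kg·m²·s⁻²·A⁻¹.
  So Wb⁻¹ = kg⁻¹·m⁻²·s²·A.
  F = C/V (capacitance = charge per voltage),
      = A·s/(kg·m²·s⁻³·A⁻¹) (substituting C and V),
      = kg⁻¹·m⁻²·s⁴·A².
  Combining: Gy·Wb⁻¹·F = (m²·s⁻²) · (kg⁻¹·m⁻²·s²·A) · (kg⁻¹·m⁻²·s⁴·A²) = kg⁻²·m⁻²·s⁴·A³.
Right side:
  C = s·A.
  So C⁻¹ = s⁻¹·A⁻¹.
  F = kg⁻¹·m⁻²·s⁴·A².
  Wb = kg·m²·s⁻²·A⁻¹.
  So Wb⁻¹ = kg⁻¹·m⁻²·s²·A.
  Gy = m²·s⁻².
  Combining: C⁻¹·s·F·Wb⁻¹·Gy·A = (s⁻¹·A⁻¹) · s · (kg⁻¹·m⁻²·s⁴·A²) · (kg⁻¹·m⁻²·s²·A) · (m²·s⁻²) · A = kg⁻²·m⁻²·s⁴·A³.
Both reduce to kg⁻²·m⁻²·s⁴·A³.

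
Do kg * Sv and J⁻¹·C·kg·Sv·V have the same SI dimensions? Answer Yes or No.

Yes

Left side:
  Sv = m²·s⁻².
  Combining: kg·Sv = kg · (m²·s⁻²) = kg·m²·s⁻².
Right side:
  J = kg·m²·s⁻².
  So J⁻¹ = kg⁻¹·m⁻²·s².
  C = s·A.
  Sv = m²·s⁻².
  V = kg·m²·s⁻³·A⁻¹.
  Combining: J⁻¹·C·kg·Sv·V = (kg⁻¹·m⁻²·s²) · (s·A) · kg · (m²·s⁻²) · (kg·m²·s⁻³·A⁻¹) = kg·m²·s⁻².
Both reduce to kg·m²·s⁻².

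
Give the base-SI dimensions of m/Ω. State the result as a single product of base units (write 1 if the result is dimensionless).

Ω = V/A (resistance = voltage per current),
    = kg·m²·s⁻³·A⁻².
So Ω⁻¹ = kg⁻¹·m⁻²·s³·A².
Combining: m·Ω⁻¹ = m · (kg⁻¹·m⁻²·s³·A²) = kg⁻¹·m⁻¹·s³·A².

kg⁻¹·m⁻¹·s³·A²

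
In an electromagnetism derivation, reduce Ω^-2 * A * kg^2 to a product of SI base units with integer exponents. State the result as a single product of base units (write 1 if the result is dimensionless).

m⁻⁴·s⁶·A⁵

Ω = V/A (resistance = voltage per current),
    = kg·m²·s⁻³·A⁻².
So Ω⁻² = kg⁻²·m⁻⁴·s⁶·A⁴.
Combining: Ω⁻²·A·kg² = (kg⁻²·m⁻⁴·s⁶·A⁴) · A · kg² = m⁻⁴·s⁶·A⁵.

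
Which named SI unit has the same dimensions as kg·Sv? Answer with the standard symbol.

Sv = J/kg (equivalent dose = energy per mass),
    = m²·s⁻².
Combining: kg·Sv = kg · (m²·s⁻²) = kg·m²·s⁻².
kg·m²·s⁻² is the base-SI form of the joule.

J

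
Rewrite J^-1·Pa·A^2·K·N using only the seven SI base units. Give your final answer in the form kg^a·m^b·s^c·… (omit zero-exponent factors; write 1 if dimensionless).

kg·m⁻²·s⁻²·A²·K

J = kg·m²·s⁻².
So J⁻¹ = kg⁻¹·m⁻²·s².
Pa = kg·m⁻¹·s⁻².
N = kg·m·s⁻².
Combining: J⁻¹·Pa·A²·K·N = (kg⁻¹·m⁻²·s²) · (kg·m⁻¹·s⁻²) · A² · K · (kg·m·s⁻²) = kg·m⁻²·s⁻²·A²·K.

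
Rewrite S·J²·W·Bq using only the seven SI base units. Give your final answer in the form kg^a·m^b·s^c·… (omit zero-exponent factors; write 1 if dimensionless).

kg²·m⁴·s⁻⁵·A²

S = 1/Ω (conductance is reciprocal resistance),
    = kg⁻¹·m⁻²·s³·A².
J = N·m (work = force × distance),
    = kg·m²·s⁻².
So J² = kg²·m⁴·s⁻⁴.
W = J/s (power = energy per time),
    = kg·m²·s⁻³.
Bq = 1/s = s⁻¹ (activity is decays per second).
Combining: S·J²·W·Bq = (kg⁻¹·m⁻²·s³·A²) · (kg²·m⁴·s⁻⁴) · (kg·m²·s⁻³) · s⁻¹ = kg²·m⁴·s⁻⁵·A².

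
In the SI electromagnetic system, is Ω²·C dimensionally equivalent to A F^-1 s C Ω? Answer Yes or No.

No

Left side:
  Ω = V/A (resistance = voltage per current),
      = kg·m²·s⁻³·A⁻².
  So Ω² = kg²·m⁴·s⁻⁶·A⁻⁴.
  C = A·s = s·A (charge = current × time).
  Combining: Ω²·C = (kg²·m⁴·s⁻⁶·A⁻⁴) · (s·A) = kg²·m⁴·s⁻⁵·A⁻³.
Right side:
  F = C/V (capacitance = charge per voltage),
      = A·s/(kg·m²·s⁻³·A⁻¹) (substituting C and V),
      = kg⁻¹·m⁻²·s⁴·A².
  So F⁻¹ = kg·m²·s⁻⁴·A⁻².
  C = A·s = s·A (charge = current × time).
  Ω = V/A (resistance = voltage per current),
      = kg·m²·s⁻³·A⁻².
  Combining: A·F⁻¹·s·C·Ω = A · (kg·m²·s⁻⁴·A⁻²) · s · (s·A) · (kg·m²·s⁻³·A⁻²) = kg²·m⁴·s⁻⁵·A⁻².
Left is kg²·m⁴·s⁻⁵·A⁻³; right is kg²·m⁴·s⁻⁵·A⁻² — different.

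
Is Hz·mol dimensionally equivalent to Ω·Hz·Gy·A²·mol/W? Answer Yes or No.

Left side:
  Hz = 1/s = s⁻¹ (frequency is cycles per second).
  Combining: Hz·mol = s⁻¹ · mol = s⁻¹·mol.
Right side:
  Ω = kg·m²·s⁻³·A⁻².
  W = kg·m²·s⁻³.
  So W⁻¹ = kg⁻¹·m⁻²·s³.
  Hz = s⁻¹.
  Gy = m²·s⁻².
  Combining: Ω·W⁻¹·Hz·Gy·A²·mol = (kg·m²·s⁻³·A⁻²) · (kg⁻¹·m⁻²·s³) · s⁻¹ · (m²·s⁻²) · A² · mol = m²·s⁻³·mol.
Left is s⁻¹·mol; right is m²·s⁻³·mol — different.

No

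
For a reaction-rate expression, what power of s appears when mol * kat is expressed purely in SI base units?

-1

kat = mol/s = s⁻¹·mol (catalytic activity).
Combining: mol·kat = mol · (s⁻¹·mol) = s⁻¹·mol².
The exponent of s is -1.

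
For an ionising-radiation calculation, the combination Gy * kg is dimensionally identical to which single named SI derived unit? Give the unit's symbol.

J

Gy = J/kg (absorbed dose = energy per mass),
    = m²·s⁻².
Combining: Gy·kg = (m²·s⁻²) · kg = kg·m²·s⁻².
kg·m²·s⁻² is the base-SI form of the joule.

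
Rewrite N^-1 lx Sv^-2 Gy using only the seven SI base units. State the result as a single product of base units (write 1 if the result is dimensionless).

kg⁻¹·m⁻⁵·s⁴·cd

N = kg·m·s⁻².
So N⁻¹ = kg⁻¹·m⁻¹·s².
lx = m⁻²·cd.
Sv = m²·s⁻².
So Sv⁻² = m⁻⁴·s⁴.
Gy = m²·s⁻².
Combining: N⁻¹·lx·Sv⁻²·Gy = (kg⁻¹·m⁻¹·s²) · (m⁻²·cd) · (m⁻⁴·s⁴) · (m²·s⁻²) = kg⁻¹·m⁻⁵·s⁴·cd.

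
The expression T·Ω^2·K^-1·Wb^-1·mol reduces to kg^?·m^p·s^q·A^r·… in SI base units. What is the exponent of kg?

2

T = kg·s⁻²·A⁻¹.
Ω = kg·m²·s⁻³·A⁻².
So Ω² = kg²·m⁴·s⁻⁶·A⁻⁴.
Wb = kg·m²·s⁻²·A⁻¹.
So Wb⁻¹ = kg⁻¹·m⁻²·s²·A.
Combining: T·Ω²·K⁻¹·Wb⁻¹·mol = (kg·s⁻²·A⁻¹) · (kg²·m⁴·s⁻⁶·A⁻⁴) · K⁻¹ · (kg⁻¹·m⁻²·s²·A) · mol = kg²·m²·s⁻⁶·A⁻⁴·K⁻¹·mol.
The exponent of kg is 2.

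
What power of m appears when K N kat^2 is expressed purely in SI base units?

1

N = kg·m·s⁻².
kat = s⁻¹·mol.
So kat² = s⁻²·mol².
Combining: K·N·kat² = K · (kg·m·s⁻²) · (s⁻²·mol²) = kg·m·s⁻⁴·K·mol².
The exponent of m is 1.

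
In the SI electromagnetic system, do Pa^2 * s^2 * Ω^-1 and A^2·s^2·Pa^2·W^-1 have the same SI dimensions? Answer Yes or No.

Left side:
  Pa = N/m² (pressure = force per area),
      = kg·m⁻¹·s⁻².
  So Pa² = kg²·m⁻²·s⁻⁴.
  Ω = V/A (resistance = voltage per current),
      = kg·m²·s⁻³·A⁻².
  So Ω⁻¹ = kg⁻¹·m⁻²·s³·A².
  Combining: Pa²·s²·Ω⁻¹ = (kg²·m⁻²·s⁻⁴) · s² · (kg⁻¹·m⁻²·s³·A²) = kg·m⁻⁴·s·A².
Right side:
  Pa = kg·m⁻¹·s⁻².
  So Pa² = kg²·m⁻²·s⁻⁴.
  W = kg·m²·s⁻³.
  So W⁻¹ = kg⁻¹·m⁻²·s³.
  Combining: A²·s²·Pa²·W⁻¹ = A² · s² · (kg²·m⁻²·s⁻⁴) · (kg⁻¹·m⁻²·s³) = kg·m⁻⁴·s·A².
Both reduce to kg·m⁻⁴·s·A².

Yes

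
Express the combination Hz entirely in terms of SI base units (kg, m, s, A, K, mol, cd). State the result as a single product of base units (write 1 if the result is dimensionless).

s⁻¹

Hz = 1/s = s⁻¹ (frequency is cycles per second).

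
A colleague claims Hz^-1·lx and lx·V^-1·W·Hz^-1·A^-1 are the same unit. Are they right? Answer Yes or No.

Left side:
  Hz = s⁻¹.
  So Hz⁻¹ = s.
  lx = m⁻²·cd.
  Combining: Hz⁻¹·lx = s · (m⁻²·cd) = m⁻²·s·cd.
Right side:
  lx = lm/m² (illuminance = luminous flux per area),
      = m⁻²·cd.
  V = W/A (potential = power per current),
      = kg·m²·s⁻³·A⁻¹.
  So V⁻¹ = kg⁻¹·m⁻²·s³·A.
  W = J/s (power = energy per time),
      = kg·m²·s⁻³.
  Hz = 1/s = s⁻¹ (frequency is cycles per second).
  So Hz⁻¹ = s.
  Combining: lx·V⁻¹·W·Hz⁻¹·A⁻¹ = (m⁻²·cd) · (kg⁻¹·m⁻²·s³·A) · (kg·m²·s⁻³) · s · A⁻¹ = m⁻²·s·cd.
Both reduce to m⁻²·s·cd.

Yes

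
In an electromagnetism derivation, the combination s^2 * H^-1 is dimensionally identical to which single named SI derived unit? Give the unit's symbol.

F

H = Wb/A (inductance = flux per current),
    = kg·m²·s⁻²·A⁻².
So H⁻¹ = kg⁻¹·m⁻²·s²·A².
Combining: s²·H⁻¹ = s² · (kg⁻¹·m⁻²·s²·A²) = kg⁻¹·m⁻²·s⁴·A².
kg⁻¹·m⁻²·s⁴·A² is the base-SI form of the farad.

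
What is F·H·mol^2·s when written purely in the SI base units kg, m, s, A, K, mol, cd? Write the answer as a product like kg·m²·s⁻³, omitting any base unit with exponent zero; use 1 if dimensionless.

s³·mol²

F = C/V (capacitance = charge per voltage),
    = A·s/(kg·m²·s⁻³·A⁻¹) (substituting C and V),
    = kg⁻¹·m⁻²·s⁴·A².
H = Wb/A (inductance = flux per current),
    = kg·m²·s⁻²·A⁻².
Combining: F·H·mol²·s = (kg⁻¹·m⁻²·s⁴·A²) · (kg·m²·s⁻²·A⁻²) · mol² · s = s³·mol².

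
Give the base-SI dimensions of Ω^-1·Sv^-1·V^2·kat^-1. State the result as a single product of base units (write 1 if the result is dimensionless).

kg·mol⁻¹

Ω = V/A (resistance = voltage per current),
    = kg·m²·s⁻³·A⁻².
So Ω⁻¹ = kg⁻¹·m⁻²·s³·A².
Sv = J/kg (equivalent dose = energy per mass),
    = m²·s⁻².
So Sv⁻¹ = m⁻²·s².
V = W/A (potential = power per current),
    = kg·m²·s⁻³·A⁻¹.
So V² = kg²·m⁴·s⁻⁶·A⁻².
kat = mol/s = s⁻¹·mol (catalytic activity).
So kat⁻¹ = s·mol⁻¹.
Combining: Ω⁻¹·Sv⁻¹·V²·kat⁻¹ = (kg⁻¹·m⁻²·s³·A²) · (m⁻²·s²) · (kg²·m⁴·s⁻⁶·A⁻²) · (s·mol⁻¹) = kg·mol⁻¹.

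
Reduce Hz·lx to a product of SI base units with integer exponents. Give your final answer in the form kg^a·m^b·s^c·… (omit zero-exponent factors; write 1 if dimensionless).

Hz = 1/s = s⁻¹ (frequency is cycles per second).
lx = lm/m² (illuminance = luminous flux per area),
    = m⁻²·cd.
Combining: Hz·lx = s⁻¹ · (m⁻²·cd) = m⁻²·s⁻¹·cd.

m⁻²·s⁻¹·cd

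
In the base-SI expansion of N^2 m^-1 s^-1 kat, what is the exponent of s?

-6

N = kg·m/s² = kg·m·s⁻² (force = mass × acceleration).
So N² = kg²·m²·s⁻⁴.
kat = mol/s = s⁻¹·mol (catalytic activity).
Combining: N²·m⁻¹·s⁻¹·kat = (kg²·m²·s⁻⁴) · m⁻¹ · s⁻¹ · (s⁻¹·mol) = kg²·m·s⁻⁶·mol.
The exponent of s is -6.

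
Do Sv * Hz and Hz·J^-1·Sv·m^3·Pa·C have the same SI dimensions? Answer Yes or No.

No

Left side:
  Sv = m²·s⁻².
  Hz = s⁻¹.
  Combining: Sv·Hz = (m²·s⁻²) · s⁻¹ = m²·s⁻³.
Right side:
  Hz = 1/s = s⁻¹ (frequency is cycles per second).
  J = N·m (work = force × distance),
      = kg·m²·s⁻².
  So J⁻¹ = kg⁻¹·m⁻²·s².
  Sv = J/kg (equivalent dose = energy per mass),
      = m²·s⁻².
  Pa = N/m² (pressure = force per area),
      = kg·m⁻¹·s⁻².
  C = A·s = s·A (charge = current × time).
  Combining: Hz·J⁻¹·Sv·m³·Pa·C = s⁻¹ · (kg⁻¹·m⁻²·s²) · (m²·s⁻²) · m³ · (kg·m⁻¹·s⁻²) · (s·A) = m²·s⁻²·A.
Left is m²·s⁻³; right is m²·s⁻²·A — different.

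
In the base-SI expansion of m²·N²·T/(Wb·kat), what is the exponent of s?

-3

Wb = V·s (flux: a volt is a weber per second),
    = kg·m²·s⁻²·A⁻¹.
So Wb⁻¹ = kg⁻¹·m⁻²·s²·A.
kat = mol/s = s⁻¹·mol (catalytic activity).
So kat⁻¹ = s·mol⁻¹.
N = kg·m/s² = kg·m·s⁻² (force = mass × acceleration).
So N² = kg²·m²·s⁻⁴.
T = Wb/m² (flux density = flux per area),
    = kg·s⁻²·A⁻¹.
Combining: m²·Wb⁻¹·kat⁻¹·N²·T = m² · (kg⁻¹·m⁻²·s²·A) · (s·mol⁻¹) · (kg²·m²·s⁻⁴) · (kg·s⁻²·A⁻¹) = kg²·m²·s⁻³·mol⁻¹.
The exponent of s is -3.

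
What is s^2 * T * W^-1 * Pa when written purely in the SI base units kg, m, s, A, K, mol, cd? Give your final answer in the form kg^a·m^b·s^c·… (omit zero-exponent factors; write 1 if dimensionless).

kg·m⁻³·s·A⁻¹

T = Wb/m² (flux density = flux per area),
    = kg·s⁻²·A⁻¹.
W = J/s (power = energy per time),
    = kg·m²·s⁻³.
So W⁻¹ = kg⁻¹·m⁻²·s³.
Pa = N/m² (pressure = force per area),
    = kg·m⁻¹·s⁻².
Combining: s²·T·W⁻¹·Pa = s² · (kg·s⁻²·A⁻¹) · (kg⁻¹·m⁻²·s³) · (kg·m⁻¹·s⁻²) = kg·m⁻³·s·A⁻¹.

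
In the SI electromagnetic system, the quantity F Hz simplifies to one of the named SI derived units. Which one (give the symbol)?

S

F = kg⁻¹·m⁻²·s⁴·A².
Hz = s⁻¹.
Combining: F·Hz = (kg⁻¹·m⁻²·s⁴·A²) · s⁻¹ = kg⁻¹·m⁻²·s³·A².
kg⁻¹·m⁻²·s³·A² is the base-SI form of the siemens.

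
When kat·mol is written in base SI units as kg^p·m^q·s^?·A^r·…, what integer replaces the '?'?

-1

kat = s⁻¹·mol.
Combining: kat·mol = (s⁻¹·mol) · mol = s⁻¹·mol².
The exponent of s is -1.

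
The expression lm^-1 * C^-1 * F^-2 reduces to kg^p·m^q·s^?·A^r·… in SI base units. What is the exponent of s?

-9

lm = cd·sr = cd (luminous flux; sr is dimensionless).
So lm⁻¹ = cd⁻¹.
C = A·s = s·A (charge = current × time).
So C⁻¹ = s⁻¹·A⁻¹.
F = C/V (capacitance = charge per voltage),
    = A·s/(kg·m²·s⁻³·A⁻¹) (substituting C and V),
    = kg⁻¹·m⁻²·s⁴·A².
So F⁻² = kg²·m⁴·s⁻⁸·A⁻⁴.
Combining: lm⁻¹·C⁻¹·F⁻² = cd⁻¹ · (s⁻¹·A⁻¹) · (kg²·m⁴·s⁻⁸·A⁻⁴) = kg²·m⁴·s⁻⁹·A⁻⁵·cd⁻¹.
The exponent of s is -9.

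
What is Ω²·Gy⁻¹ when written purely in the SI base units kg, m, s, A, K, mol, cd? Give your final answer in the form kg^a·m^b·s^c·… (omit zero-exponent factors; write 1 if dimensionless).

kg²·m²·s⁻⁴·A⁻⁴

Ω = kg·m²·s⁻³·A⁻².
So Ω² = kg²·m⁴·s⁻⁶·A⁻⁴.
Gy = m²·s⁻².
So Gy⁻¹ = m⁻²·s².
Combining: Ω²·Gy⁻¹ = (kg²·m⁴·s⁻⁶·A⁻⁴) · (m⁻²·s²) = kg²·m²·s⁻⁴·A⁻⁴.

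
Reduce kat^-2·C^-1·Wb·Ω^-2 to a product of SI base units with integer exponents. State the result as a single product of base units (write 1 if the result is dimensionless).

kg⁻¹·m⁻²·s⁵·A²·mol⁻²

kat = mol/s = s⁻¹·mol (catalytic activity).
So kat⁻² = s²·mol⁻².
C = A·s = s·A (charge = current × time).
So C⁻¹ = s⁻¹·A⁻¹.
Wb = V·s (flux: a volt is a weber per second),
    = kg·m²·s⁻²·A⁻¹.
Ω = V/A (resistance = voltage per current),
    = kg·m²·s⁻³·A⁻².
So Ω⁻² = kg⁻²·m⁻⁴·s⁶·A⁴.
Combining: kat⁻²·C⁻¹·Wb·Ω⁻² = (s²·mol⁻²) · (s⁻¹·A⁻¹) · (kg·m²·s⁻²·A⁻¹) · (kg⁻²·m⁻⁴·s⁶·A⁴) = kg⁻¹·m⁻²·s⁵·A²·mol⁻².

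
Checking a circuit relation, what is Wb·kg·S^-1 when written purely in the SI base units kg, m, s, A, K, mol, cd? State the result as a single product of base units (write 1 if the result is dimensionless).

Wb = kg·m²·s⁻²·A⁻¹.
S = kg⁻¹·m⁻²·s³·A².
So S⁻¹ = kg·m²·s⁻³·A⁻².
Combining: Wb·kg·S⁻¹ = (kg·m²·s⁻²·A⁻¹) · kg · (kg·m²·s⁻³·A⁻²) = kg³·m⁴·s⁻⁵·A⁻³.

kg³·m⁴·s⁻⁵·A⁻³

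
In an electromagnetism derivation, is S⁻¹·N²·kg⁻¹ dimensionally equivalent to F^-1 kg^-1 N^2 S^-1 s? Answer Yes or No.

Left side:
  S = 1/Ω (conductance is reciprocal resistance),
      = kg⁻¹·m⁻²·s³·A².
  So S⁻¹ = kg·m²·s⁻³·A⁻².
  N = kg·m/s² = kg·m·s⁻² (force = mass × acceleration).
  So N² = kg²·m²·s⁻⁴.
  Combining: S⁻¹·N²·kg⁻¹ = (kg·m²·s⁻³·A⁻²) · (kg²·m²·s⁻⁴) · kg⁻¹ = kg²·m⁴·s⁻⁷·A⁻².
Right side:
  F = kg⁻¹·m⁻²·s⁴·A².
  So F⁻¹ = kg·m²·s⁻⁴·A⁻².
  N = kg·m·s⁻².
  So N² = kg²·m²·s⁻⁴.
  S = kg⁻¹·m⁻²·s³·A².
  So S⁻¹ = kg·m²·s⁻³·A⁻².
  Combining: F⁻¹·kg⁻¹·N²·S⁻¹·s = (kg·m²·s⁻⁴·A⁻²) · kg⁻¹ · (kg²·m²·s⁻⁴) · (kg·m²·s⁻³·A⁻²) · s = kg³·m⁶·s⁻¹⁰·A⁻⁴.
Left is kg²·m⁴·s⁻⁷·A⁻²; right is kg³·m⁶·s⁻¹⁰·A⁻⁴ — different.

No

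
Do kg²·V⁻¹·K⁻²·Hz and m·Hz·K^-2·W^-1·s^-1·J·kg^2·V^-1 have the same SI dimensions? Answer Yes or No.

Left side:
  V = kg·m²·s⁻³·A⁻¹.
  So V⁻¹ = kg⁻¹·m⁻²·s³·A.
  Hz = s⁻¹.
  Combining: kg²·V⁻¹·K⁻²·Hz = kg² · (kg⁻¹·m⁻²·s³·A) · K⁻² · s⁻¹ = kg·m⁻²·s²·A·K⁻².
Right side:
  Hz = 1/s = s⁻¹ (frequency is cycles per second).
  W = J/s (power = energy per time),
      = kg·m²·s⁻³.
  So W⁻¹ = kg⁻¹·m⁻²·s³.
  J = N·m (work = force × distance),
      = kg·m²·s⁻².
  V = W/A (potential = power per current),
      = kg·m²·s⁻³·A⁻¹.
  So V⁻¹ = kg⁻¹·m⁻²·s³·A.
  Combining: m·Hz·K⁻²·W⁻¹·s⁻¹·J·kg²·V⁻¹ = m · s⁻¹ · K⁻² · (kg⁻¹·m⁻²·s³) · s⁻¹ · (kg·m²·s⁻²) · kg² · (kg⁻¹·m⁻²·s³·A) = kg·m⁻¹·s²·A·K⁻².
Left is kg·m⁻²·s²·A·K⁻²; right is kg·m⁻¹·s²·A·K⁻² — different.

No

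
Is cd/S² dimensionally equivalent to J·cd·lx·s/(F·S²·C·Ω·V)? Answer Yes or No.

No

Left side:
  S = 1/Ω (conductance is reciprocal resistance),
      = kg⁻¹·m⁻²·s³·A².
  So S⁻² = kg²·m⁴·s⁻⁶·A⁻⁴.
  Combining: cd·S⁻² = cd · (kg²·m⁴·s⁻⁶·A⁻⁴) = kg²·m⁴·s⁻⁶·A⁻⁴·cd.
Right side:
  J = kg·m²·s⁻².
  F = kg⁻¹·m⁻²·s⁴·A².
  So F⁻¹ = kg·m²·s⁻⁴·A⁻².
  S = kg⁻¹·m⁻²·s³·A².
  So S⁻² = kg²·m⁴·s⁻⁶·A⁻⁴.
  C = s·A.
  So C⁻¹ = s⁻¹·A⁻¹.
  lx = m⁻²·cd.
  Ω = kg·m²·s⁻³·A⁻².
  So Ω⁻¹ = kg⁻¹·m⁻²·s³·A².
  V = kg·m²·s⁻³·A⁻¹.
  So V⁻¹ = kg⁻¹·m⁻²·s³·A.
  Combining: J·F⁻¹·S⁻²·C⁻¹·cd·lx·Ω⁻¹·s·V⁻¹ = (kg·m²·s⁻²) · (kg·m²·s⁻⁴·A⁻²) · (kg²·m⁴·s⁻⁶·A⁻⁴) · (s⁻¹·A⁻¹) · cd · (m⁻²·cd) · (kg⁻¹·m⁻²·s³·A²) · s · (kg⁻¹·m⁻²·s³·A) = kg²·m²·s⁻⁶·A⁻⁴·cd².
Left is kg²·m⁴·s⁻⁶·A⁻⁴·cd; right is kg²·m²·s⁻⁶·A⁻⁴·cd² — different.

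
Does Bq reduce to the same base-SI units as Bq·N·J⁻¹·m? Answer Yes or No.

Yes

Left side:
  Bq = 1/s = s⁻¹ (activity is decays per second).
Right side:
  Bq = 1/s = s⁻¹ (activity is decays per second).
  N = kg·m/s² = kg·m·s⁻² (force = mass × acceleration).
  J = N·m (work = force × distance),
      = kg·m²·s⁻².
  So J⁻¹ = kg⁻¹·m⁻²·s².
  Combining: Bq·N·J⁻¹·m = s⁻¹ · (kg·m·s⁻²) · (kg⁻¹·m⁻²·s²) · m = s⁻¹.
Both reduce to s⁻¹.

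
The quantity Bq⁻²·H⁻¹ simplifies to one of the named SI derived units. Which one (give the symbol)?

F

Bq = s⁻¹.
So Bq⁻² = s².
H = kg·m²·s⁻²·A⁻².
So H⁻¹ = kg⁻¹·m⁻²·s²·A².
Combining: Bq⁻²·H⁻¹ = s² · (kg⁻¹·m⁻²·s²·A²) = kg⁻¹·m⁻²·s⁴·A².
kg⁻¹·m⁻²·s⁴·A² is the base-SI form of the farad.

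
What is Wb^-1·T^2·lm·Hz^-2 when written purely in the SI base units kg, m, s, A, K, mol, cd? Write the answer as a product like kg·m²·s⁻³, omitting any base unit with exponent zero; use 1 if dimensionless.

kg·m⁻²·A⁻¹·cd

Wb = kg·m²·s⁻²·A⁻¹.
So Wb⁻¹ = kg⁻¹·m⁻²·s²·A.
T = kg·s⁻²·A⁻¹.
So T² = kg²·s⁻⁴·A⁻².
lm = cd.
Hz = s⁻¹.
So Hz⁻² = s².
Combining: Wb⁻¹·T²·lm·Hz⁻² = (kg⁻¹·m⁻²·s²·A) · (kg²·s⁻⁴·A⁻²) · cd · s² = kg·m⁻²·A⁻¹·cd.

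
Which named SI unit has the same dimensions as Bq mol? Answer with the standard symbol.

kat

Bq = 1/s = s⁻¹ (activity is decays per second).
Combining: Bq·mol = s⁻¹ · mol = s⁻¹·mol.
s⁻¹·mol is the base-SI form of the katal.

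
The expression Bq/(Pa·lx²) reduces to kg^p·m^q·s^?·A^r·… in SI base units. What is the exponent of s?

Pa = N/m² (pressure = force per area),
    = kg·m⁻¹·s⁻².
So Pa⁻¹ = kg⁻¹·m·s².
lx = lm/m² (illuminance = luminous flux per area),
    = m⁻²·cd.
So lx⁻² = m⁴·cd⁻².
Bq = 1/s = s⁻¹ (activity is decays per second).
Combining: Pa⁻¹·lx⁻²·Bq = (kg⁻¹·m·s²) · (m⁴·cd⁻²) · s⁻¹ = kg⁻¹·m⁵·s·cd⁻².
The exponent of s is 1.

1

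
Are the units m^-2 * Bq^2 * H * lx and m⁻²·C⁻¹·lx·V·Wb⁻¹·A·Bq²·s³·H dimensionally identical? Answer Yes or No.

No

Left side:
  Bq = s⁻¹.
  So Bq² = s⁻².
  H = kg·m²·s⁻²·A⁻².
  lx = m⁻²·cd.
  Combining: m⁻²·Bq²·H·lx = m⁻² · s⁻² · (kg·m²·s⁻²·A⁻²) · (m⁻²·cd) = kg·m⁻²·s⁻⁴·A⁻²·cd.
Right side:
  C = s·A.
  So C⁻¹ = s⁻¹·A⁻¹.
  lx = m⁻²·cd.
  V = kg·m²·s⁻³·A⁻¹.
  Wb = kg·m²·s⁻²·A⁻¹.
  So Wb⁻¹ = kg⁻¹·m⁻²·s²·A.
  Bq = s⁻¹.
  So Bq² = s⁻².
  H = kg·m²·s⁻²·A⁻².
  Combining: m⁻²·C⁻¹·lx·V·Wb⁻¹·A·Bq²·s³·H = m⁻² · (s⁻¹·A⁻¹) · (m⁻²·cd) · (kg·m²·s⁻³·A⁻¹) · (kg⁻¹·m⁻²·s²·A) · A · s⁻² · s³ · (kg·m²·s⁻²·A⁻²) = kg·m⁻²·s⁻³·A⁻²·cd.
Left is kg·m⁻²·s⁻⁴·A⁻²·cd; right is kg·m⁻²·s⁻³·A⁻²·cd — different.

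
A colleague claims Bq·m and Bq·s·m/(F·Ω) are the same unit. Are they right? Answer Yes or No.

Yes

Left side:
  Bq = 1/s = s⁻¹ (activity is decays per second).
  Combining: Bq·m = s⁻¹ · m = m·s⁻¹.
Right side:
  F = C/V (capacitance = charge per voltage),
      = A·s/(kg·m²·s⁻³·A⁻¹) (substituting C and V),
      = kg⁻¹·m⁻²·s⁴·A².
  So F⁻¹ = kg·m²·s⁻⁴·A⁻².
  Bq = 1/s = s⁻¹ (activity is decays per second).
  Ω = V/A (resistance = voltage per current),
      = kg·m²·s⁻³·A⁻².
  So Ω⁻¹ = kg⁻¹·m⁻²·s³·A².
  Combining: F⁻¹·Bq·s·m·Ω⁻¹ = (kg·m²·s⁻⁴·A⁻²) · s⁻¹ · s · m · (kg⁻¹·m⁻²·s³·A²) = m·s⁻¹.
Both reduce to m·s⁻¹.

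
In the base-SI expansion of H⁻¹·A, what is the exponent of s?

2

H = Wb/A (inductance = flux per current),
    = kg·m²·s⁻²·A⁻².
So H⁻¹ = kg⁻¹·m⁻²·s²·A².
Combining: H⁻¹·A = (kg⁻¹·m⁻²·s²·A²) · A = kg⁻¹·m⁻²·s²·A³.
The exponent of s is 2.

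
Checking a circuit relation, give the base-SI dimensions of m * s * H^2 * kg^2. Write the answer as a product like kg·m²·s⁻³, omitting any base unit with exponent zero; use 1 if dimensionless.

kg⁴·m⁵·s⁻³·A⁻⁴

H = kg·m²·s⁻²·A⁻².
So H² = kg²·m⁴·s⁻⁴·A⁻⁴.
Combining: m·s·H²·kg² = m · s · (kg²·m⁴·s⁻⁴·A⁻⁴) · kg² = kg⁴·m⁵·s⁻³·A⁻⁴.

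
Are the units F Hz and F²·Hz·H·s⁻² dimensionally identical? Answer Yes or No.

Yes

Left side:
  F = C/V (capacitance = charge per voltage),
      = A·s/(kg·m²·s⁻³·A⁻¹) (substituting C and V),
      = kg⁻¹·m⁻²·s⁴·A².
  Hz = 1/s = s⁻¹ (frequency is cycles per second).
  Combining: F·Hz = (kg⁻¹·m⁻²·s⁴·A²) · s⁻¹ = kg⁻¹·m⁻²·s³·A².
Right side:
  F = C/V (capacitance = charge per voltage),
      = A·s/(kg·m²·s⁻³·A⁻¹) (substituting C and V),
      = kg⁻¹·m⁻²·s⁴·A².
  So F² = kg⁻²·m⁻⁴·s⁸·A⁴.
  Hz = 1/s = s⁻¹ (frequency is cycles per second).
  H = Wb/A (inductance = flux per current),
      = kg·m²·s⁻²·A⁻².
  Combining: F²·Hz·H·s⁻² = (kg⁻²·m⁻⁴·s⁸·A⁴) · s⁻¹ · (kg·m²·s⁻²·A⁻²) · s⁻² = kg⁻¹·m⁻²·s³·A².
Both reduce to kg⁻¹·m⁻²·s³·A².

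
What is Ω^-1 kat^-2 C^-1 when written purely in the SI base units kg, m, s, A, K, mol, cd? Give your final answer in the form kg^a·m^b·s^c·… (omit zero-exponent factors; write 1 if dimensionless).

kg⁻¹·m⁻²·s⁴·A·mol⁻²

Ω = V/A (resistance = voltage per current),
    = kg·m²·s⁻³·A⁻².
So Ω⁻¹ = kg⁻¹·m⁻²·s³·A².
kat = mol/s = s⁻¹·mol (catalytic activity).
So kat⁻² = s²·mol⁻².
C = A·s = s·A (charge = current × time).
So C⁻¹ = s⁻¹·A⁻¹.
Combining: Ω⁻¹·kat⁻²·C⁻¹ = (kg⁻¹·m⁻²·s³·A²) · (s²·mol⁻²) · (s⁻¹·A⁻¹) = kg⁻¹·m⁻²·s⁴·A·mol⁻².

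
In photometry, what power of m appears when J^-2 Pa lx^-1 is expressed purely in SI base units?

J = N·m (work = force × distance),
    = kg·m²·s⁻².
So J⁻² = kg⁻²·m⁻⁴·s⁴.
Pa = N/m² (pressure = force per area),
    = kg·m⁻¹·s⁻².
lx = lm/m² (illuminance = luminous flux per area),
    = m⁻²·cd.
So lx⁻¹ = m²·cd⁻¹.
Combining: J⁻²·Pa·lx⁻¹ = (kg⁻²·m⁻⁴·s⁴) · (kg·m⁻¹·s⁻²) · (m²·cd⁻¹) = kg⁻¹·m⁻³·s²·cd⁻¹.
The exponent of m is -3.

-3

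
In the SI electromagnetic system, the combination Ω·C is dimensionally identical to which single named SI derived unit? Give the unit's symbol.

Ω = kg·m²·s⁻³·A⁻².
C = s·A.
Combining: Ω·C = (kg·m²·s⁻³·A⁻²) · (s·A) = kg·m²·s⁻²·A⁻¹.
kg·m²·s⁻²·A⁻¹ is the base-SI form of the weber.

Wb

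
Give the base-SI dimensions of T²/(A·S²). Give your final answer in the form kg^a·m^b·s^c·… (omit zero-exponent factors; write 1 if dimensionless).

kg⁴·m⁴·s⁻¹⁰·A⁻⁷

T = kg·s⁻²·A⁻¹.
So T² = kg²·s⁻⁴·A⁻².
S = kg⁻¹·m⁻²·s³·A².
So S⁻² = kg²·m⁴·s⁻⁶·A⁻⁴.
Combining: A⁻¹·T²·S⁻² = A⁻¹ · (kg²·s⁻⁴·A⁻²) · (kg²·m⁴·s⁻⁶·A⁻⁴) = kg⁴·m⁴·s⁻¹⁰·A⁻⁷.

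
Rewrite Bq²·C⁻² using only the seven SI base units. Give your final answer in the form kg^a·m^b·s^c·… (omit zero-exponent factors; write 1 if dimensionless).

s⁻⁴·A⁻²

Bq = s⁻¹.
So Bq² = s⁻².
C = s·A.
So C⁻² = s⁻²·A⁻².
Combining: Bq²·C⁻² = s⁻² · (s⁻²·A⁻²) = s⁻⁴·A⁻².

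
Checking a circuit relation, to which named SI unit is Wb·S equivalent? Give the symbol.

C

Wb = V·s (flux: a volt is a weber per second),
    = kg·m²·s⁻²·A⁻¹.
S = 1/Ω (conductance is reciprocal resistance),
    = kg⁻¹·m⁻²·s³·A².
Combining: Wb·S = (kg·m²·s⁻²·A⁻¹) · (kg⁻¹·m⁻²·s³·A²) = s·A.
s·A is the base-SI form of the coulomb.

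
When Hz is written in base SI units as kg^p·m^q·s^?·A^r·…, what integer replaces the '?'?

Hz = 1/s = s⁻¹ (frequency is cycles per second).
The exponent of s is -1.

-1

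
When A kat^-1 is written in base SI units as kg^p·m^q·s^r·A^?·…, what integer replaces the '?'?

kat = s⁻¹·mol.
So kat⁻¹ = s·mol⁻¹.
Combining: A·kat⁻¹ = A · (s·mol⁻¹) = s·A·mol⁻¹.
The exponent of A is 1.

1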